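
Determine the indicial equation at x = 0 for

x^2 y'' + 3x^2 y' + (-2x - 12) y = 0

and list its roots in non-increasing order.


Divide by x^2 to reach normal form y'' + P_1(x) y' + P_2(x) y = 0 with P_1(x) = 3 and P_2(x) = -2/x - 12/x^2.
x = 0 is a singular point because the y-coefficient -2/x - 12/x^2 has a pole at x = 0.
It is a regular singular point because x P_1(x) = p(x) = 3x and x^2 P_2(x) = q(x) = -2x - 12 are polynomials, hence analytic at x = 0.
p(0) = 0,  q(0) = -12.
Indicial equation: r(r-1) + p(0) r + q(0) = 0, i.e. r^2 + (p(0) - 1) r + q(0) = 0, i.e. r^2 - 1 r - 12 = 0.
Discriminant: (-1)^2 - 4(-12) = 49, so r = (1 ± 7)/2.
Solving: r_1 = 4, r_2 = -3.

indicial: r^2 - 1 r - 12 = 0; roots r_1 = 4, r_2 = -3


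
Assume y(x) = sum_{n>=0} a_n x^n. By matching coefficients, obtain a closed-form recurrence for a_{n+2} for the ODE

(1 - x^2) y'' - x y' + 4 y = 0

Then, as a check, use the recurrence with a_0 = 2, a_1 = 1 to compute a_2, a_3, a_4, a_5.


Substitute y = sum_n a_n x^n.
(1 - 1 x^2) y'' contributes (n+2)(n+1) a_{n+2} - n(n-1) a_n at x^n.
-x y'(x) contributes -n a_n at x^n.
4 y(x) contributes 4 a_n at x^n.
Matching x^n: (n+2)(n+1) a_{n+2} + (-n(n-1) - n + 4) a_n = 0.
Thus a_{n+2} = (n(n-1) + n - 4) / ((n+1)(n+2)) * a_n.

Check with a_0 = 2, a_1 = 1 (apply the recurrence for n = 0, 1, 2, 3): a_0 = 2, a_1 = 1, a_2 = -4, a_3 = -1/2, a_4 = 0, a_5 = -1/8.

a_(n+2) = (n(n-1) + n - 4) / ((n+1)(n+2)) * a_n; check: a_0 = 2, a_1 = 1, a_2 = -4, a_3 = -1/2, a_4 = 0, a_5 = -1/8


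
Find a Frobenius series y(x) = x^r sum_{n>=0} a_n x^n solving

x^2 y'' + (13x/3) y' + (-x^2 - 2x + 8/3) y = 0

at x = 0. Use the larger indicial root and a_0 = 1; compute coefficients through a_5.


Write in Frobenius form y'' + (p(x)/x) y' + (q(x)/x^2) y = 0:
  p(x) = 13/3,  q(x) = -x^2 - 2x + 8/3.
Indicial equation: r(r-1) + (13/3) r + (8/3) = 0 -> roots r_1 = -4/3, r_2 = -2.
Take r = r_1 = -4/3. Let y(x) = x^r sum_{n>=0} a_n x^n with a_0 = 1.
Substitute y = x^r sum a_n x^n and match x^{r+n}. The recurrence is
  D(n) a_n - 2 a_{n-1} - 1 a_{n-2} = 0,  where D(n) = (r+n)(r+n-1) + (13/3)(r+n) + (8/3).
  a_n = [2 a_{n-1} + 1 a_{n-2}] / D(n).
Since the indicial polynomial factors as (r - r_1)(r - r_2), D(n) = (r_1 + n - r_1)(r_1 + n - r_2) = n(n + 2/3).
Evaluating step by step (a_0 = 1):
  n = 1: D(1) = 1(1 + 2/3) = 5/3; numerator = 2(1) = 2; a_1 = (2)/(5/3) = 6/5
  n = 2: D(2) = 2(2 + 2/3) = 16/3; numerator = 2(6/5) + 1(1) = 17/5; a_2 = (17/5)/(16/3) = 51/80
  n = 3: D(3) = 3(3 + 2/3) = 11; numerator = 2(51/80) + 1(6/5) = 99/40; a_3 = (99/40)/(11) = 9/40
  n = 4: D(4) = 4(4 + 2/3) = 56/3; numerator = 2(9/40) + 1(51/80) = 87/80; a_4 = (87/80)/(56/3) = 261/4480
  n = 5: D(5) = 5(5 + 2/3) = 85/3; numerator = 2(261/4480) + 1(9/40) = 153/448; a_5 = (153/448)/(85/3) = 27/2240

r = -4/3; a_0 = 1; a_1 = 6/5; a_2 = 51/80; a_3 = 9/40; a_4 = 261/4480; a_5 = 27/2240


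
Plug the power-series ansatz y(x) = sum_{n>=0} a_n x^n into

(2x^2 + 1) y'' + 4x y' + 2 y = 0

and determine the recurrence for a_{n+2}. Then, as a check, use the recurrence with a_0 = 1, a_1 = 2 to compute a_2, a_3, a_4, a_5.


Substitute y = sum_n a_n x^n.
(1 + 2 x^2) y'' contributes (n+2)(n+1) a_{n+2} + 2 n(n-1) a_n at x^n.
4 x y'(x) contributes 4 n a_n at x^n.
2 y(x) contributes 2 a_n at x^n.
Matching x^n: (n+2)(n+1) a_{n+2} + (2 n(n-1) + 4 n + 2) a_n = 0.
Thus a_{n+2} = (-2 n(n-1) - 4 n - 2) / ((n+1)(n+2)) * a_n.

Check with a_0 = 1, a_1 = 2 (apply the recurrence for n = 0, 1, 2, 3): a_0 = 1, a_1 = 2, a_2 = -1, a_3 = -2, a_4 = 7/6, a_5 = 13/5.

a_(n+2) = (-2 n(n-1) - 4 n - 2) / ((n+1)(n+2)) * a_n; check: a_0 = 1, a_1 = 2, a_2 = -1, a_3 = -2, a_4 = 7/6, a_5 = 13/5


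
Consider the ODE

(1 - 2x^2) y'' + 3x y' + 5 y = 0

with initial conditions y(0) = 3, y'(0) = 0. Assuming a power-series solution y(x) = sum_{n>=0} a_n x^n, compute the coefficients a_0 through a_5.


Ansatz: y(x) = sum_{n>=0} a_n x^n, so y'(x) = sum_{n>=1} n a_n x^(n-1) and y''(x) = sum_{n>=2} n(n-1) a_n x^(n-2).
Substitute into P(x) y'' + Q(x) y' + R(x) y = 0 with P(x) = 1 - 2x^2, Q(x) = 3x, R(x) = 5, and match powers of x.
Initial conditions: a_0 = 3, a_1 = 0.
Setting the coefficient of each power of x to zero and solving order by order (substituting the coefficients already found):
  x^0: 2 a_2 + 5 a_0 = 0  ->  2 a_2 = -5 a_0 = -15  ->  a_2 = -15/2
  x^1: 6 a_3 + 8 a_1 = 0  ->  6 a_3 = -8 a_1 = 0  ->  a_3 = 0
  x^2: 12 a_4 + 7 a_2 = 0  ->  12 a_4 = -7 a_2 = 105/2  ->  a_4 = 35/8
  x^3: 20 a_5 + 2 a_3 = 0  ->  20 a_5 = -2 a_3 = 0  ->  a_5 = 0
Truncated series: y(x) = 3 - (15/2) x^2 + (35/8) x^4 + O(x^6).

a_0 = 3; a_1 = 0; a_2 = -15/2; a_3 = 0; a_4 = 35/8; a_5 = 0


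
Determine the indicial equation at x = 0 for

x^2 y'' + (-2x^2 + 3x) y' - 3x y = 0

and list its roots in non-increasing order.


Divide by x^2 to reach normal form y'' + P_1(x) y' + P_2(x) y = 0 with P_1(x) = -2 + 3/x and P_2(x) = -3/x.
x = 0 is a singular point because the y'-coefficient -2 + 3/x has a pole at x = 0 and the y-coefficient -3/x has a pole at x = 0.
It is a regular singular point because x P_1(x) = p(x) = 3 - 2x and x^2 P_2(x) = q(x) = -3x are polynomials, hence analytic at x = 0.
p(0) = 3,  q(0) = 0.
Indicial equation: r(r-1) + p(0) r + q(0) = 0, i.e. r^2 + (p(0) - 1) r + q(0) = 0, i.e. r^2 + 2 r = 0.
Discriminant: (2)^2 - 4(0) = 4, so r = (-2 ± 2)/2.
Solving: r_1 = 0, r_2 = -2.

indicial: r^2 + 2 r = 0; roots r_1 = 0, r_2 = -2


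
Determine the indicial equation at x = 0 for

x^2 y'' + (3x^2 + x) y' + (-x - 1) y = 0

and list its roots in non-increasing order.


Divide by x^2 to reach normal form y'' + P_1(x) y' + P_2(x) y = 0 with P_1(x) = 3 + 1/x and P_2(x) = -1/x - 1/x^2.
x = 0 is a singular point because the y'-coefficient 3 + 1/x has a pole at x = 0 and the y-coefficient -1/x - 1/x^2 has a pole at x = 0.
It is a regular singular point because x P_1(x) = p(x) = 3x + 1 and x^2 P_2(x) = q(x) = -x - 1 are polynomials, hence analytic at x = 0.
p(0) = 1,  q(0) = -1.
Indicial equation: r(r-1) + p(0) r + q(0) = 0, i.e. r^2 + (p(0) - 1) r + q(0) = 0, i.e. r^2 - 1 = 0.
Discriminant: (0)^2 - 4(-1) = 4, so r = (0 ± 2)/2.
Solving: r_1 = 1, r_2 = -1.

indicial: r^2 - 1 = 0; roots r_1 = 1, r_2 = -1


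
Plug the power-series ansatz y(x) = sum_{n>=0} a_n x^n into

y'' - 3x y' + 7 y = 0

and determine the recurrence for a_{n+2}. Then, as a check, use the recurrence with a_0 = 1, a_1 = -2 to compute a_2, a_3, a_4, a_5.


Substitute y = sum_n a_n x^n.
y''(x) has coefficient (n+2)(n+1) a_{n+2} at x^n;
-3 x y'(x) has coefficient -3 n a_n at x^n (shift);
7 y(x) has coefficient 7 a_n at x^n.
Matching x^n: (n+2)(n+1) a_{n+2} + (-3n + 7) a_n = 0.
Thus a_{n+2} = (3n - 7) / ((n+1)(n+2)) * a_n.

Check with a_0 = 1, a_1 = -2 (apply the recurrence for n = 0, 1, 2, 3): a_0 = 1, a_1 = -2, a_2 = -7/2, a_3 = 4/3, a_4 = 7/24, a_5 = 2/15.

a_(n+2) = (3n - 7) / ((n+1)(n+2)) * a_n; check: a_0 = 1, a_1 = -2, a_2 = -7/2, a_3 = 4/3, a_4 = 7/24, a_5 = 2/15


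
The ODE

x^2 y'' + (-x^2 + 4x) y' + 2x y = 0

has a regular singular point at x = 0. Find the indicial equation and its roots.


Divide by x^2 to reach normal form y'' + P_1(x) y' + P_2(x) y = 0 with P_1(x) = -1 + 4/x and P_2(x) = 2/x.
x = 0 is a singular point because the y'-coefficient -1 + 4/x has a pole at x = 0 and the y-coefficient 2/x has a pole at x = 0.
It is a regular singular point because x P_1(x) = p(x) = 4 - x and x^2 P_2(x) = q(x) = 2x are polynomials, hence analytic at x = 0.
p(0) = 4,  q(0) = 0.
Indicial equation: r(r-1) + p(0) r + q(0) = 0, i.e. r^2 + (p(0) - 1) r + q(0) = 0, i.e. r^2 + 3 r = 0.
Discriminant: (3)^2 - 4(0) = 9, so r = (-3 ± 3)/2.
Solving: r_1 = 0, r_2 = -3.

indicial: r^2 + 3 r = 0; roots r_1 = 0, r_2 = -3


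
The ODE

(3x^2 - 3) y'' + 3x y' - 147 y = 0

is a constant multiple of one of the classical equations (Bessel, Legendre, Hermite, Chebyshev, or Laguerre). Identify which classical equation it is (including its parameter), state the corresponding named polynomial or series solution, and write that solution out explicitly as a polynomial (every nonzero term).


All three coefficients share the factor -3; dividing through by -3 gives  (1 - x^2) y'' - x y' + 49 y = 0.
This matches the Chebyshev equation (1 - x^2) y'' - x y' + n^2 y = 0 (note the -x y' term, not -2x y') with n^2 = 49, so n = 7; the polynomial solution is T_7(x).
With y = sum_k a_k x^k, matching x^k gives (k+2)(k+1) a_{k+2} = (k^2 - n^2) a_k = (k - 7)(k + 7) a_k. The right side vanishes at k = 7, so the series with the parity of 7 terminates at degree 7.
Standard normalization: leading coefficient of T_n is 2^(n-1), so a_7 = 2^6 = 64. Work downward with a_k = (k+1)(k+2) a_{k+2} / ((k - 7)(k + 7)):
  a_5 = (6)(7)(64) / ((5 - 7)(5 + 7)) = 2688/(-24) = -112
  a_3 = (4)(5)(-112) / ((3 - 7)(3 + 7)) = -2240/(-40) = 56
  a_1 = (2)(3)(56) / ((1 - 7)(1 + 7)) = 336/(-48) = -7
Hence T_7(x) = 64 x^7 - 112 x^5 + 56 x^3 - 7 x.

T_7(x); series = 64 x^7 - 112 x^5 + 56 x^3 - 7 x


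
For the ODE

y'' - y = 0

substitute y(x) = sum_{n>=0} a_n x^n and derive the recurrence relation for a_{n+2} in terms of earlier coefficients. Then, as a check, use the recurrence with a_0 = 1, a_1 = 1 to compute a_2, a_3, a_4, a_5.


Substitute y = sum_n a_n x^n into y'' + (const) y = 0.
y''(x) = sum_{n>=0} (n+2)(n+1) a_{n+2} x^n.
The ODE becomes sum_n [(n+2)(n+1) a_{n+2} - 1 a_n] x^n = 0.
Setting each coefficient to zero gives the recurrence:
  (n+2)(n+1) a_{n+2} - 1 a_n = 0,
  a_{n+2} = 1 / ((n+1)(n+2)) a_n.

Check with a_0 = 1, a_1 = 1 (apply the recurrence for n = 0, 1, 2, 3): a_0 = 1, a_1 = 1, a_2 = 1/2, a_3 = 1/6, a_4 = 1/24, a_5 = 1/120.

a_{n+2} = 1/((n+1)(n+2)) * a_n; check: a_0 = 1, a_1 = 1, a_2 = 1/2, a_3 = 1/6, a_4 = 1/24, a_5 = 1/120


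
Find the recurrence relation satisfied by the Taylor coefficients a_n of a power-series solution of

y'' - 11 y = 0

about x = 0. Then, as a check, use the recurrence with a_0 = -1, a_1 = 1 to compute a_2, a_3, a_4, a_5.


Substitute y = sum_n a_n x^n into y'' + (const) y = 0.
y''(x) = sum_{n>=0} (n+2)(n+1) a_{n+2} x^n.
The ODE becomes sum_n [(n+2)(n+1) a_{n+2} - 11 a_n] x^n = 0.
Setting each coefficient to zero gives the recurrence:
  (n+2)(n+1) a_{n+2} - 11 a_n = 0,
  a_{n+2} = 11 / ((n+1)(n+2)) a_n.

Check with a_0 = -1, a_1 = 1 (apply the recurrence for n = 0, 1, 2, 3): a_0 = -1, a_1 = 1, a_2 = -11/2, a_3 = 11/6, a_4 = -121/24, a_5 = 121/120.

a_{n+2} = 11/((n+1)(n+2)) * a_n; check: a_0 = -1, a_1 = 1, a_2 = -11/2, a_3 = 11/6, a_4 = -121/24, a_5 = 121/120


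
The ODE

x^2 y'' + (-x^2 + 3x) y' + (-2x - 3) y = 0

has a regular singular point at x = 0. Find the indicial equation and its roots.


Divide by x^2 to reach normal form y'' + P_1(x) y' + P_2(x) y = 0 with P_1(x) = -1 + 3/x and P_2(x) = -2/x - 3/x^2.
x = 0 is a singular point because the y'-coefficient -1 + 3/x has a pole at x = 0 and the y-coefficient -2/x - 3/x^2 has a pole at x = 0.
It is a regular singular point because x P_1(x) = p(x) = 3 - x and x^2 P_2(x) = q(x) = -2x - 3 are polynomials, hence analytic at x = 0.
p(0) = 3,  q(0) = -3.
Indicial equation: r(r-1) + p(0) r + q(0) = 0, i.e. r^2 + (p(0) - 1) r + q(0) = 0, i.e. r^2 + 2 r - 3 = 0.
Discriminant: (2)^2 - 4(-3) = 16, so r = (-2 ± 4)/2.
Solving: r_1 = 1, r_2 = -3.

indicial: r^2 + 2 r - 3 = 0; roots r_1 = 1, r_2 = -3


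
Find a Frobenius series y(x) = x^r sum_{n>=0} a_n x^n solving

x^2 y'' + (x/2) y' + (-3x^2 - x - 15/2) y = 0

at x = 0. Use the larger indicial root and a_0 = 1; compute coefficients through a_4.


Write in Frobenius form y'' + (p(x)/x) y' + (q(x)/x^2) y = 0:
  p(x) = 1/2,  q(x) = -3x^2 - x - 15/2.
Indicial equation: r(r-1) + (1/2) r + (-15/2) = 0 -> roots r_1 = 3, r_2 = -5/2.
Take r = r_1 = 3. Let y(x) = x^r sum_{n>=0} a_n x^n with a_0 = 1.
Substitute y = x^r sum a_n x^n and match x^{r+n}. The recurrence is
  D(n) a_n - 1 a_{n-1} - 3 a_{n-2} = 0,  where D(n) = (r+n)(r+n-1) + (1/2)(r+n) + (-15/2).
  a_n = [1 a_{n-1} + 3 a_{n-2}] / D(n).
Since the indicial polynomial factors as (r - r_1)(r - r_2), D(n) = (r_1 + n - r_1)(r_1 + n - r_2) = n(n + 11/2).
Evaluating step by step (a_0 = 1):
  n = 1: D(1) = 1(1 + 11/2) = 13/2; numerator = 1(1) = 1; a_1 = (1)/(13/2) = 2/13
  n = 2: D(2) = 2(2 + 11/2) = 15; numerator = 1(2/13) + 3(1) = 41/13; a_2 = (41/13)/(15) = 41/195
  n = 3: D(3) = 3(3 + 11/2) = 51/2; numerator = 1(41/195) + 3(2/13) = 131/195; a_3 = (131/195)/(51/2) = 262/9945
  n = 4: D(4) = 4(4 + 11/2) = 38; numerator = 1(262/9945) + 3(41/195) = 1307/1989; a_4 = (1307/1989)/(38) = 1307/75582

r = 3; a_0 = 1; a_1 = 2/13; a_2 = 41/195; a_3 = 262/9945; a_4 = 1307/75582


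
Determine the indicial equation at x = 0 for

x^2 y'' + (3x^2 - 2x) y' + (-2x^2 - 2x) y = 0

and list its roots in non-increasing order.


Divide by x^2 to reach normal form y'' + P_1(x) y' + P_2(x) y = 0 with P_1(x) = 3 - 2/x and P_2(x) = -2 - 2/x.
x = 0 is a singular point because the y'-coefficient 3 - 2/x has a pole at x = 0 and the y-coefficient -2 - 2/x has a pole at x = 0.
It is a regular singular point because x P_1(x) = p(x) = 3x - 2 and x^2 P_2(x) = q(x) = -2x^2 - 2x are polynomials, hence analytic at x = 0.
p(0) = -2,  q(0) = 0.
Indicial equation: r(r-1) + p(0) r + q(0) = 0, i.e. r^2 + (p(0) - 1) r + q(0) = 0, i.e. r^2 - 3 r = 0.
Discriminant: (-3)^2 - 4(0) = 9, so r = (3 ± 3)/2.
Solving: r_1 = 3, r_2 = 0.

indicial: r^2 - 3 r = 0; roots r_1 = 3, r_2 = 0


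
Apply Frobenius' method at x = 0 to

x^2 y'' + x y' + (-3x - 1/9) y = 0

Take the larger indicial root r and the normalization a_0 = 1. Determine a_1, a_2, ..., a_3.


Write in Frobenius form y'' + (p(x)/x) y' + (q(x)/x^2) y = 0:
  p(x) = 1,  q(x) = -3x - 1/9.
Indicial equation: r(r-1) + (1) r + (-1/9) = 0 -> roots r_1 = 1/3, r_2 = -1/3.
Take r = r_1 = 1/3. Let y(x) = x^r sum_{n>=0} a_n x^n with a_0 = 1.
Substitute y = x^r sum a_n x^n and match x^{r+n}. The recurrence is
  D(n) a_n - 3 a_{n-1} = 0,  where D(n) = (r+n)(r+n-1) + (1)(r+n) + (-1/9).
  a_n = 3 / D(n) * a_{n-1}.
Since the indicial polynomial factors as (r - r_1)(r - r_2), D(n) = (r_1 + n - r_1)(r_1 + n - r_2) = n(n + 2/3).
Evaluating step by step (a_0 = 1):
  n = 1: D(1) = 1(1 + 2/3) = 5/3; numerator = 3(1) = 3; a_1 = (3)/(5/3) = 9/5
  n = 2: D(2) = 2(2 + 2/3) = 16/3; numerator = 3(9/5) = 27/5; a_2 = (27/5)/(16/3) = 81/80
  n = 3: D(3) = 3(3 + 2/3) = 11; numerator = 3(81/80) = 243/80; a_3 = (243/80)/(11) = 243/880

r = 1/3; a_0 = 1; a_1 = 9/5; a_2 = 81/80; a_3 = 243/880


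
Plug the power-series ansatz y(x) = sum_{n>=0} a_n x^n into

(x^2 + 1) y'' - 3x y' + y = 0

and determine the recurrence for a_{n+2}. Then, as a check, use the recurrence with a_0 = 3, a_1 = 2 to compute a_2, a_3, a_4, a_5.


Substitute y = sum_n a_n x^n.
(1 + 1 x^2) y'' contributes (n+2)(n+1) a_{n+2} + n(n-1) a_n at x^n.
-3 x y'(x) contributes -3 n a_n at x^n.
y(x) contributes 1 a_n at x^n.
Matching x^n: (n+2)(n+1) a_{n+2} + (n(n-1) - 3 n + 1) a_n = 0.
Thus a_{n+2} = (-n(n-1) + 3 n - 1) / ((n+1)(n+2)) * a_n.

Check with a_0 = 3, a_1 = 2 (apply the recurrence for n = 0, 1, 2, 3): a_0 = 3, a_1 = 2, a_2 = -3/2, a_3 = 2/3, a_4 = -3/8, a_5 = 1/15.

a_(n+2) = (-n(n-1) + 3 n - 1) / ((n+1)(n+2)) * a_n; check: a_0 = 3, a_1 = 2, a_2 = -3/2, a_3 = 2/3, a_4 = -3/8, a_5 = 1/15


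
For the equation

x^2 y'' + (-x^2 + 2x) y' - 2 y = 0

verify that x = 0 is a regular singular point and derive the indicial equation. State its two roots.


Divide by x^2 to reach normal form y'' + P_1(x) y' + P_2(x) y = 0 with P_1(x) = -1 + 2/x and P_2(x) = -2/x^2.
x = 0 is a singular point because the y'-coefficient -1 + 2/x has a pole at x = 0 and the y-coefficient -2/x^2 has a pole at x = 0.
It is a regular singular point because x P_1(x) = p(x) = 2 - x and x^2 P_2(x) = q(x) = -2 are polynomials, hence analytic at x = 0.
p(0) = 2,  q(0) = -2.
Indicial equation: r(r-1) + p(0) r + q(0) = 0, i.e. r^2 + (p(0) - 1) r + q(0) = 0, i.e. r^2 + 1 r - 2 = 0.
Discriminant: (1)^2 - 4(-2) = 9, so r = (-1 ± 3)/2.
Solving: r_1 = 1, r_2 = -2.

indicial: r^2 + 1 r - 2 = 0; roots r_1 = 1, r_2 = -2


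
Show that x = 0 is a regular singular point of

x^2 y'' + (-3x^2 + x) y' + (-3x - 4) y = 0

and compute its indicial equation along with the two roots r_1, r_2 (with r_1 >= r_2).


Divide by x^2 to reach normal form y'' + P_1(x) y' + P_2(x) y = 0 with P_1(x) = -3 + 1/x and P_2(x) = -3/x - 4/x^2.
x = 0 is a singular point because the y'-coefficient -3 + 1/x has a pole at x = 0 and the y-coefficient -3/x - 4/x^2 has a pole at x = 0.
It is a regular singular point because x P_1(x) = p(x) = 1 - 3x and x^2 P_2(x) = q(x) = -3x - 4 are polynomials, hence analytic at x = 0.
p(0) = 1,  q(0) = -4.
Indicial equation: r(r-1) + p(0) r + q(0) = 0, i.e. r^2 + (p(0) - 1) r + q(0) = 0, i.e. r^2 - 4 = 0.
Discriminant: (0)^2 - 4(-4) = 16, so r = (0 ± 4)/2.
Solving: r_1 = 2, r_2 = -2.

indicial: r^2 - 4 = 0; roots r_1 = 2, r_2 = -2


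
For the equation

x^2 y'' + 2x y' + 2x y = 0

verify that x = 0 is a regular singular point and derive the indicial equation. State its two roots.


Divide by x^2 to reach normal form y'' + P_1(x) y' + P_2(x) y = 0 with P_1(x) = 2/x and P_2(x) = 2/x.
x = 0 is a singular point because the y'-coefficient 2/x has a pole at x = 0 and the y-coefficient 2/x has a pole at x = 0.
It is a regular singular point because x P_1(x) = p(x) = 2 and x^2 P_2(x) = q(x) = 2x are polynomials, hence analytic at x = 0.
p(0) = 2,  q(0) = 0.
Indicial equation: r(r-1) + p(0) r + q(0) = 0, i.e. r^2 + (p(0) - 1) r + q(0) = 0, i.e. r^2 + 1 r = 0.
Discriminant: (1)^2 - 4(0) = 1, so r = (-1 ± 1)/2.
Solving: r_1 = 0, r_2 = -1.

indicial: r^2 + 1 r = 0; roots r_1 = 0, r_2 = -1


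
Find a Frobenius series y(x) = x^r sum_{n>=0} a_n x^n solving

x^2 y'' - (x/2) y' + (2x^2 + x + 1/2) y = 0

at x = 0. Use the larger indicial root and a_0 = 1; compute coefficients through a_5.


Write in Frobenius form y'' + (p(x)/x) y' + (q(x)/x^2) y = 0:
  p(x) = -1/2,  q(x) = 2x^2 + x + 1/2.
Indicial equation: r(r-1) + (-1/2) r + (1/2) = 0 -> roots r_1 = 1, r_2 = 1/2.
Take r = r_1 = 1. Let y(x) = x^r sum_{n>=0} a_n x^n with a_0 = 1.
Substitute y = x^r sum a_n x^n and match x^{r+n}. The recurrence is
  D(n) a_n + 1 a_{n-1} + 2 a_{n-2} = 0,  where D(n) = (r+n)(r+n-1) + (-1/2)(r+n) + (1/2).
  a_n = [-1 a_{n-1} - 2 a_{n-2}] / D(n).
Since the indicial polynomial factors as (r - r_1)(r - r_2), D(n) = (r_1 + n - r_1)(r_1 + n - r_2) = n(n + 1/2).
Evaluating step by step (a_0 = 1):
  n = 1: D(1) = 1(1 + 1/2) = 3/2; numerator = -1(1) = -1; a_1 = (-1)/(3/2) = -2/3
  n = 2: D(2) = 2(2 + 1/2) = 5; numerator = -1(-2/3) - 2(1) = -4/3; a_2 = (-4/3)/(5) = -4/15
  n = 3: D(3) = 3(3 + 1/2) = 21/2; numerator = -1(-4/15) - 2(-2/3) = 8/5; a_3 = (8/5)/(21/2) = 16/105
  n = 4: D(4) = 4(4 + 1/2) = 18; numerator = -1(16/105) - 2(-4/15) = 8/21; a_4 = (8/21)/(18) = 4/189
  n = 5: D(5) = 5(5 + 1/2) = 55/2; numerator = -1(4/189) - 2(16/105) = -44/135; a_5 = (-44/135)/(55/2) = -8/675

r = 1; a_0 = 1; a_1 = -2/3; a_2 = -4/15; a_3 = 16/105; a_4 = 4/189; a_5 = -8/675


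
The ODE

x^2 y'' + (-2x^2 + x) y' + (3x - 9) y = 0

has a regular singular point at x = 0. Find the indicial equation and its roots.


Divide by x^2 to reach normal form y'' + P_1(x) y' + P_2(x) y = 0 with P_1(x) = -2 + 1/x and P_2(x) = 3/x - 9/x^2.
x = 0 is a singular point because the y'-coefficient -2 + 1/x has a pole at x = 0 and the y-coefficient 3/x - 9/x^2 has a pole at x = 0.
It is a regular singular point because x P_1(x) = p(x) = 1 - 2x and x^2 P_2(x) = q(x) = 3x - 9 are polynomials, hence analytic at x = 0.
p(0) = 1,  q(0) = -9.
Indicial equation: r(r-1) + p(0) r + q(0) = 0, i.e. r^2 + (p(0) - 1) r + q(0) = 0, i.e. r^2 - 9 = 0.
Discriminant: (0)^2 - 4(-9) = 36, so r = (0 ± 6)/2.
Solving: r_1 = 3, r_2 = -3.

indicial: r^2 - 9 = 0; roots r_1 = 3, r_2 = -3


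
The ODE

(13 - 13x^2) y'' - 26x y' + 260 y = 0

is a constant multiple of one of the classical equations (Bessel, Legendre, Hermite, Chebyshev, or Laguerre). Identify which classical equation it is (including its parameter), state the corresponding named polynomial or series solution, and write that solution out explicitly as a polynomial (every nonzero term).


All three coefficients share the factor 13; dividing through by 13 gives  (1 - x^2) y'' - 2x y' + 20 y = 0.
This matches the Legendre equation (1 - x^2) y'' - 2x y' + n(n+1) y = 0 (note the -2x y' term) with n(n+1) = 20, so n = 4; the polynomial solution is P_4(x).
With y = sum_k a_k x^k, matching x^k gives (k+2)(k+1) a_{k+2} = [k(k+1) - n(n+1)] a_k = (k - 4)(k + 5) a_k. The right side vanishes at k = 4, so the series with the parity of 4 terminates at degree 4.
Standard normalization (P_n(1) = 1): leading coefficient (2n)!/(2^n (n!)^2) = 40320/(16*576) = 35/8, so a_4 = 35/8. Work downward with a_k = (k+1)(k+2) a_{k+2} / ((k - 4)(k + 5)):
  a_2 = (3)(4)(35/8) / ((2 - 4)(2 + 5)) = (105/2)/(-14) = -15/4
  a_0 = (1)(2)(-15/4) / ((0 - 4)(0 + 5)) = (-15/2)/(-20) = 3/8
Hence P_4(x) = 35 x^4/8 - 15 x^2/4 + 3/8.

P_4(x); series = 35 x^4/8 - 15 x^2/4 + 3/8


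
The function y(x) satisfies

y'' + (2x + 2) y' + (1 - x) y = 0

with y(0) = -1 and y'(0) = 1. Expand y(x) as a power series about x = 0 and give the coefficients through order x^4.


Ansatz: y(x) = sum_{n>=0} a_n x^n, so y'(x) = sum_{n>=1} n a_n x^(n-1) and y''(x) = sum_{n>=2} n(n-1) a_n x^(n-2).
Substitute into P(x) y'' + Q(x) y' + R(x) y = 0 with P(x) = 1, Q(x) = 2x + 2, R(x) = 1 - x, and match powers of x.
Initial conditions: a_0 = -1, a_1 = 1.
Setting the coefficient of each power of x to zero and solving order by order (substituting the coefficients already found):
  x^0: 2 a_2 + 2 a_1 + a_0 = 0  ->  2 a_2 = -2 a_1 - a_0 = -1  ->  a_2 = -1/2
  x^1: 6 a_3 + 4 a_2 + 3 a_1 - a_0 = 0  ->  6 a_3 = -4 a_2 - 3 a_1 + a_0 = -2  ->  a_3 = -1/3
  x^2: 12 a_4 + 6 a_3 + 5 a_2 - a_1 = 0  ->  12 a_4 = -6 a_3 - 5 a_2 + a_1 = 11/2  ->  a_4 = 11/24
Truncated series: y(x) = -1 + x - (1/2) x^2 - (1/3) x^3 + (11/24) x^4 + O(x^5).

a_0 = -1; a_1 = 1; a_2 = -1/2; a_3 = -1/3; a_4 = 11/24


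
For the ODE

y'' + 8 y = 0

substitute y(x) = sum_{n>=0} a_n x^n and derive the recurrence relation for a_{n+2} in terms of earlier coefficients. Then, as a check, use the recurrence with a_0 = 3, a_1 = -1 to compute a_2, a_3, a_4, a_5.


Substitute y = sum_n a_n x^n into y'' + (const) y = 0.
y''(x) = sum_{n>=0} (n+2)(n+1) a_{n+2} x^n.
The ODE becomes sum_n [(n+2)(n+1) a_{n+2} + 8 a_n] x^n = 0.
Setting each coefficient to zero gives the recurrence:
  (n+2)(n+1) a_{n+2} + 8 a_n = 0,
  a_{n+2} = -8 / ((n+1)(n+2)) a_n.

Check with a_0 = 3, a_1 = -1 (apply the recurrence for n = 0, 1, 2, 3): a_0 = 3, a_1 = -1, a_2 = -12, a_3 = 4/3, a_4 = 8, a_5 = -8/15.

a_{n+2} = -8/((n+1)(n+2)) * a_n; check: a_0 = 3, a_1 = -1, a_2 = -12, a_3 = 4/3, a_4 = 8, a_5 = -8/15


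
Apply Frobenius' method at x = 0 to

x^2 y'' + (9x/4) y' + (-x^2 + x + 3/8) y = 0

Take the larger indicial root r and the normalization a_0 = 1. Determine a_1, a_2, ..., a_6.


Write in Frobenius form y'' + (p(x)/x) y' + (q(x)/x^2) y = 0:
  p(x) = 9/4,  q(x) = -x^2 + x + 3/8.
Indicial equation: r(r-1) + (9/4) r + (3/8) = 0 -> roots r_1 = -1/2, r_2 = -3/4.
Take r = r_1 = -1/2. Let y(x) = x^r sum_{n>=0} a_n x^n with a_0 = 1.
Substitute y = x^r sum a_n x^n and match x^{r+n}. The recurrence is
  D(n) a_n + 1 a_{n-1} - 1 a_{n-2} = 0,  where D(n) = (r+n)(r+n-1) + (9/4)(r+n) + (3/8).
  a_n = [-1 a_{n-1} + 1 a_{n-2}] / D(n).
Since the indicial polynomial factors as (r - r_1)(r - r_2), D(n) = (r_1 + n - r_1)(r_1 + n - r_2) = n(n + 1/4).
Evaluating step by step (a_0 = 1):
  n = 1: D(1) = 1(1 + 1/4) = 5/4; numerator = -1(1) = -1; a_1 = (-1)/(5/4) = -4/5
  n = 2: D(2) = 2(2 + 1/4) = 9/2; numerator = -1(-4/5) + 1(1) = 9/5; a_2 = (9/5)/(9/2) = 2/5
  n = 3: D(3) = 3(3 + 1/4) = 39/4; numerator = -1(2/5) + 1(-4/5) = -6/5; a_3 = (-6/5)/(39/4) = -8/65
  n = 4: D(4) = 4(4 + 1/4) = 17; numerator = -1(-8/65) + 1(2/5) = 34/65; a_4 = (34/65)/(17) = 2/65
  n = 5: D(5) = 5(5 + 1/4) = 105/4; numerator = -1(2/65) + 1(-8/65) = -2/13; a_5 = (-2/13)/(105/4) = -8/1365
  n = 6: D(6) = 6(6 + 1/4) = 75/2; numerator = -1(-8/1365) + 1(2/65) = 10/273; a_6 = (10/273)/(75/2) = 4/4095

r = -1/2; a_0 = 1; a_1 = -4/5; a_2 = 2/5; a_3 = -8/65; a_4 = 2/65; a_5 = -8/1365; a_6 = 4/4095


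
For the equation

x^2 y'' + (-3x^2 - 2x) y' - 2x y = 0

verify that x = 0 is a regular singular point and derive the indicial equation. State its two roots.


Divide by x^2 to reach normal form y'' + P_1(x) y' + P_2(x) y = 0 with P_1(x) = -3 - 2/x and P_2(x) = -2/x.
x = 0 is a singular point because the y'-coefficient -3 - 2/x has a pole at x = 0 and the y-coefficient -2/x has a pole at x = 0.
It is a regular singular point because x P_1(x) = p(x) = -3x - 2 and x^2 P_2(x) = q(x) = -2x are polynomials, hence analytic at x = 0.
p(0) = -2,  q(0) = 0.
Indicial equation: r(r-1) + p(0) r + q(0) = 0, i.e. r^2 + (p(0) - 1) r + q(0) = 0, i.e. r^2 - 3 r = 0.
Discriminant: (-3)^2 - 4(0) = 9, so r = (3 ± 3)/2.
Solving: r_1 = 3, r_2 = 0.

indicial: r^2 - 3 r = 0; roots r_1 = 3, r_2 = 0


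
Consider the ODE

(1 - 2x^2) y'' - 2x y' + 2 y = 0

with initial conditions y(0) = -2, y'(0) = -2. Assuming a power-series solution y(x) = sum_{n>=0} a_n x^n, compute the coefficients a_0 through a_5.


Ansatz: y(x) = sum_{n>=0} a_n x^n, so y'(x) = sum_{n>=1} n a_n x^(n-1) and y''(x) = sum_{n>=2} n(n-1) a_n x^(n-2).
Substitute into P(x) y'' + Q(x) y' + R(x) y = 0 with P(x) = 1 - 2x^2, Q(x) = -2x, R(x) = 2, and match powers of x.
Initial conditions: a_0 = -2, a_1 = -2.
Setting the coefficient of each power of x to zero and solving order by order (substituting the coefficients already found):
  x^0: 2 a_2 + 2 a_0 = 0  ->  2 a_2 = -2 a_0 = 4  ->  a_2 = 2
  x^1: 6 a_3 = 0  ->  a_3 = 0
  x^2: 12 a_4 - 6 a_2 = 0  ->  12 a_4 = 6 a_2 = 12  ->  a_4 = 1
  x^3: 20 a_5 - 16 a_3 = 0  ->  20 a_5 = 16 a_3 = 0  ->  a_5 = 0
Truncated series: y(x) = -2 - 2 x + 2 x^2 + x^4 + O(x^6).

a_0 = -2; a_1 = -2; a_2 = 2; a_3 = 0; a_4 = 1; a_5 = 0


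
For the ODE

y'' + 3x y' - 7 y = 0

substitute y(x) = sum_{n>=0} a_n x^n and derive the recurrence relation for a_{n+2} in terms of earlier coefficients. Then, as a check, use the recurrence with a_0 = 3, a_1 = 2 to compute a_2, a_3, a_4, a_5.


Substitute y = sum_n a_n x^n.
y''(x) has coefficient (n+2)(n+1) a_{n+2} at x^n;
3 x y'(x) has coefficient 3 n a_n at x^n (shift);
-7 y(x) has coefficient -7 a_n at x^n.
Matching x^n: (n+2)(n+1) a_{n+2} + (3n - 7) a_n = 0.
Thus a_{n+2} = (-3n + 7) / ((n+1)(n+2)) * a_n.

Check with a_0 = 3, a_1 = 2 (apply the recurrence for n = 0, 1, 2, 3): a_0 = 3, a_1 = 2, a_2 = 21/2, a_3 = 4/3, a_4 = 7/8, a_5 = -2/15.

a_(n+2) = (-3n + 7) / ((n+1)(n+2)) * a_n; check: a_0 = 3, a_1 = 2, a_2 = 21/2, a_3 = 4/3, a_4 = 7/8, a_5 = -2/15


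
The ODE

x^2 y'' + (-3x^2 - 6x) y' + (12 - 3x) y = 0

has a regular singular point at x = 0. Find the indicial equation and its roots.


Divide by x^2 to reach normal form y'' + P_1(x) y' + P_2(x) y = 0 with P_1(x) = -3 - 6/x and P_2(x) = -3/x + 12/x^2.
x = 0 is a singular point because the y'-coefficient -3 - 6/x has a pole at x = 0 and the y-coefficient -3/x + 12/x^2 has a pole at x = 0.
It is a regular singular point because x P_1(x) = p(x) = -3x - 6 and x^2 P_2(x) = q(x) = 12 - 3x are polynomials, hence analytic at x = 0.
p(0) = -6,  q(0) = 12.
Indicial equation: r(r-1) + p(0) r + q(0) = 0, i.e. r^2 + (p(0) - 1) r + q(0) = 0, i.e. r^2 - 7 r + 12 = 0.
Discriminant: (-7)^2 - 4(12) = 1, so r = (7 ± 1)/2.
Solving: r_1 = 4, r_2 = 3.

indicial: r^2 - 7 r + 12 = 0; roots r_1 = 4, r_2 = 3


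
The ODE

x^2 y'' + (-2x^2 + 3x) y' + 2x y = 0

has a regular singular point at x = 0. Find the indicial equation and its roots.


Divide by x^2 to reach normal form y'' + P_1(x) y' + P_2(x) y = 0 with P_1(x) = -2 + 3/x and P_2(x) = 2/x.
x = 0 is a singular point because the y'-coefficient -2 + 3/x has a pole at x = 0 and the y-coefficient 2/x has a pole at x = 0.
It is a regular singular point because x P_1(x) = p(x) = 3 - 2x and x^2 P_2(x) = q(x) = 2x are polynomials, hence analytic at x = 0.
p(0) = 3,  q(0) = 0.
Indicial equation: r(r-1) + p(0) r + q(0) = 0, i.e. r^2 + (p(0) - 1) r + q(0) = 0, i.e. r^2 + 2 r = 0.
Discriminant: (2)^2 - 4(0) = 4, so r = (-2 ± 2)/2.
Solving: r_1 = 0, r_2 = -2.

indicial: r^2 + 2 r = 0; roots r_1 = 0, r_2 = -2


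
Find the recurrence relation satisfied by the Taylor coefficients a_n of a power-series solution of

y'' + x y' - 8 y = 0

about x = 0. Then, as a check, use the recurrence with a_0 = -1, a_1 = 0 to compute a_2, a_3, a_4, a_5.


Substitute y = sum_n a_n x^n.
y''(x) has coefficient (n+2)(n+1) a_{n+2} at x^n;
x y'(x) has coefficient n a_n at x^n (shift);
-8 y(x) has coefficient -8 a_n at x^n.
Matching x^n: (n+2)(n+1) a_{n+2} + (n - 8) a_n = 0.
Thus a_{n+2} = (-n + 8) / ((n+1)(n+2)) * a_n.

Check with a_0 = -1, a_1 = 0 (apply the recurrence for n = 0, 1, 2, 3): a_0 = -1, a_1 = 0, a_2 = -4, a_3 = 0, a_4 = -2, a_5 = 0.

a_(n+2) = (-n + 8) / ((n+1)(n+2)) * a_n; check: a_0 = -1, a_1 = 0, a_2 = -4, a_3 = 0, a_4 = -2, a_5 = 0


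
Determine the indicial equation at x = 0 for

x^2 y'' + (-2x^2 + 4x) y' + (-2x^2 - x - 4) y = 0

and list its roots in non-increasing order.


Divide by x^2 to reach normal form y'' + P_1(x) y' + P_2(x) y = 0 with P_1(x) = -2 + 4/x and P_2(x) = -2 - 1/x - 4/x^2.
x = 0 is a singular point because the y'-coefficient -2 + 4/x has a pole at x = 0 and the y-coefficient -2 - 1/x - 4/x^2 has a pole at x = 0.
It is a regular singular point because x P_1(x) = p(x) = 4 - 2x and x^2 P_2(x) = q(x) = -2x^2 - x - 4 are polynomials, hence analytic at x = 0.
p(0) = 4,  q(0) = -4.
Indicial equation: r(r-1) + p(0) r + q(0) = 0, i.e. r^2 + (p(0) - 1) r + q(0) = 0, i.e. r^2 + 3 r - 4 = 0.
Discriminant: (3)^2 - 4(-4) = 25, so r = (-3 ± 5)/2.
Solving: r_1 = 1, r_2 = -4.

indicial: r^2 + 3 r - 4 = 0; roots r_1 = 1, r_2 = -4


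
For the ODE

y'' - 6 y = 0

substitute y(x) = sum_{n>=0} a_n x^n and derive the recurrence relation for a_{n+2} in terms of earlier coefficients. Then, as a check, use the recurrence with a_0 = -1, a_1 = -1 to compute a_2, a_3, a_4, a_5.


Substitute y = sum_n a_n x^n into y'' + (const) y = 0.
y''(x) = sum_{n>=0} (n+2)(n+1) a_{n+2} x^n.
The ODE becomes sum_n [(n+2)(n+1) a_{n+2} - 6 a_n] x^n = 0.
Setting each coefficient to zero gives the recurrence:
  (n+2)(n+1) a_{n+2} - 6 a_n = 0,
  a_{n+2} = 6 / ((n+1)(n+2)) a_n.

Check with a_0 = -1, a_1 = -1 (apply the recurrence for n = 0, 1, 2, 3): a_0 = -1, a_1 = -1, a_2 = -3, a_3 = -1, a_4 = -3/2, a_5 = -3/10.

a_{n+2} = 6/((n+1)(n+2)) * a_n; check: a_0 = -1, a_1 = -1, a_2 = -3, a_3 = -1, a_4 = -3/2, a_5 = -3/10


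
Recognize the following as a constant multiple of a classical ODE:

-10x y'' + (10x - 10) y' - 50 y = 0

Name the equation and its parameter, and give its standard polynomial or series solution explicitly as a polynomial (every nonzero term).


All three coefficients share the factor -10; dividing through by -10 gives  x y'' + (1 - x) y' + 5 y = 0.
This matches the Laguerre equation x y'' + (1 - x) y' + n y = 0 with n = 5; the polynomial solution is L_5(x).
With y = sum_k a_k x^k, matching x^k gives (k+1)k a_{k+1} + (k+1) a_{k+1} - k a_k + n a_k = 0, i.e. (k+1)^2 a_{k+1} = (k - n) a_k = (k - 5) a_k. The right side vanishes at k = 5, so the series terminates at degree 5.
Standard normalization L_n(0) = 1 gives a_0 = 1. Work upward with a_{k+1} = (k - 5) a_k / (k+1)^2:
  a_1 = (0 - 5)(1) / 1^2 = -5/1 = -5
  a_2 = (1 - 5)(-5) / 2^2 = 20/4 = 5
  a_3 = (2 - 5)(5) / 3^2 = -15/9 = -5/3
  a_4 = (3 - 5)(-5/3) / 4^2 = (10/3)/16 = 5/24
  a_5 = (4 - 5)(5/24) / 5^2 = (-5/24)/25 = -1/120
Hence L_5(x) = -x^5/120 + 5 x^4/24 - 5 x^3/3 + 5 x^2 - 5 x + 1.

L_5(x); series = -x^5/120 + 5 x^4/24 - 5 x^3/3 + 5 x^2 - 5 x + 1


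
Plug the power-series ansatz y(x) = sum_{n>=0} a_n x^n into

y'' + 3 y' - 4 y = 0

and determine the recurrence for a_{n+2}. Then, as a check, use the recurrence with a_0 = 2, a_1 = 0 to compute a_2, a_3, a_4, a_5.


Substitute y = sum_n a_n x^n.
y''(x) has coefficient (n+2)(n+1) a_{n+2} at x^n;
3 y'(x) has coefficient 3 (n+1) a_{n+1} at x^n;
-4 y(x) has coefficient -4 a_n at x^n.
Matching x^n: (n+2)(n+1) a_{n+2} + 3 (n+1) a_{n+1} - 4 a_n = 0.
Thus a_{n+2} = [-3 (n+1) a_{n+1} + 4 a_n] / ((n+1)(n+2)).

Check with a_0 = 2, a_1 = 0 (apply the recurrence for n = 0, 1, 2, 3): a_0 = 2, a_1 = 0, a_2 = 4, a_3 = -4, a_4 = 13/3, a_5 = -17/5.

a_(n+2) = [-3 (n+1) a_(n+1) + 4 a_n] / ((n+1)(n+2)); check: a_0 = 2, a_1 = 0, a_2 = 4, a_3 = -4, a_4 = 13/3, a_5 = -17/5


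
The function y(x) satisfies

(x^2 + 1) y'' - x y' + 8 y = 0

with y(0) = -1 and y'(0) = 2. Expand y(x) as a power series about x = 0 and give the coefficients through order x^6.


Ansatz: y(x) = sum_{n>=0} a_n x^n, so y'(x) = sum_{n>=1} n a_n x^(n-1) and y''(x) = sum_{n>=2} n(n-1) a_n x^(n-2).
Substitute into P(x) y'' + Q(x) y' + R(x) y = 0 with P(x) = x^2 + 1, Q(x) = -x, R(x) = 8, and match powers of x.
Initial conditions: a_0 = -1, a_1 = 2.
Setting the coefficient of each power of x to zero and solving order by order (substituting the coefficients already found):
  x^0: 2 a_2 + 8 a_0 = 0  ->  2 a_2 = -8 a_0 = 8  ->  a_2 = 4
  x^1: 6 a_3 + 7 a_1 = 0  ->  6 a_3 = -7 a_1 = -14  ->  a_3 = -7/3
  x^2: 12 a_4 + 8 a_2 = 0  ->  12 a_4 = -8 a_2 = -32  ->  a_4 = -8/3
  x^3: 20 a_5 + 11 a_3 = 0  ->  20 a_5 = -11 a_3 = 77/3  ->  a_5 = 77/60
  x^4: 30 a_6 + 16 a_4 = 0  ->  30 a_6 = -16 a_4 = 128/3  ->  a_6 = 64/45
Truncated series: y(x) = -1 + 2 x + 4 x^2 - (7/3) x^3 - (8/3) x^4 + (77/60) x^5 + (64/45) x^6 + O(x^7).

a_0 = -1; a_1 = 2; a_2 = 4; a_3 = -7/3; a_4 = -8/3; a_5 = 77/60; a_6 = 64/45


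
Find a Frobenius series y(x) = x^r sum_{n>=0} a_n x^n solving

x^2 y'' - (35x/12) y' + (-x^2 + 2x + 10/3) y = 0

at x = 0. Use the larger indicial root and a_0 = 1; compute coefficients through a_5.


Write in Frobenius form y'' + (p(x)/x) y' + (q(x)/x^2) y = 0:
  p(x) = -35/12,  q(x) = -x^2 + 2x + 10/3.
Indicial equation: r(r-1) + (-35/12) r + (10/3) = 0 -> roots r_1 = 8/3, r_2 = 5/4.
Take r = r_1 = 8/3. Let y(x) = x^r sum_{n>=0} a_n x^n with a_0 = 1.
Substitute y = x^r sum a_n x^n and match x^{r+n}. The recurrence is
  D(n) a_n + 2 a_{n-1} - 1 a_{n-2} = 0,  where D(n) = (r+n)(r+n-1) + (-35/12)(r+n) + (10/3).
  a_n = [-2 a_{n-1} + 1 a_{n-2}] / D(n).
Since the indicial polynomial factors as (r - r_1)(r - r_2), D(n) = (r_1 + n - r_1)(r_1 + n - r_2) = n(n + 17/12).
Evaluating step by step (a_0 = 1):
  n = 1: D(1) = 1(1 + 17/12) = 29/12; numerator = -2(1) = -2; a_1 = (-2)/(29/12) = -24/29
  n = 2: D(2) = 2(2 + 17/12) = 41/6; numerator = -2(-24/29) + 1(1) = 77/29; a_2 = (77/29)/(41/6) = 462/1189
  n = 3: D(3) = 3(3 + 17/12) = 53/4; numerator = -2(462/1189) + 1(-24/29) = -1908/1189; a_3 = (-1908/1189)/(53/4) = -144/1189
  n = 4: D(4) = 4(4 + 17/12) = 65/3; numerator = -2(-144/1189) + 1(462/1189) = 750/1189; a_4 = (750/1189)/(65/3) = 450/15457
  n = 5: D(5) = 5(5 + 17/12) = 385/12; numerator = -2(450/15457) + 1(-144/1189) = -2772/15457; a_5 = (-2772/15457)/(385/12) = -432/77285

r = 8/3; a_0 = 1; a_1 = -24/29; a_2 = 462/1189; a_3 = -144/1189; a_4 = 450/15457; a_5 = -432/77285


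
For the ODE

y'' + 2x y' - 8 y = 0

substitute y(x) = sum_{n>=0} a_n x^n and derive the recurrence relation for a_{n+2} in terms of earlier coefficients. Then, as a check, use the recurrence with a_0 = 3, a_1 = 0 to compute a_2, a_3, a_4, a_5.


Substitute y = sum_n a_n x^n.
y''(x) has coefficient (n+2)(n+1) a_{n+2} at x^n;
2 x y'(x) has coefficient 2 n a_n at x^n (shift);
-8 y(x) has coefficient -8 a_n at x^n.
Matching x^n: (n+2)(n+1) a_{n+2} + (2n - 8) a_n = 0.
Thus a_{n+2} = (-2n + 8) / ((n+1)(n+2)) * a_n.

Check with a_0 = 3, a_1 = 0 (apply the recurrence for n = 0, 1, 2, 3): a_0 = 3, a_1 = 0, a_2 = 12, a_3 = 0, a_4 = 4, a_5 = 0.

a_(n+2) = (-2n + 8) / ((n+1)(n+2)) * a_n; check: a_0 = 3, a_1 = 0, a_2 = 12, a_3 = 0, a_4 = 4, a_5 = 0


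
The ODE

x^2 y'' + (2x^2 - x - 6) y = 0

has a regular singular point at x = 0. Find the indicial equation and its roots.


Divide by x^2 to reach normal form y'' + P_1(x) y' + P_2(x) y = 0 with P_1(x) = 0 and P_2(x) = 2 - 1/x - 6/x^2.
x = 0 is a singular point because the y-coefficient 2 - 1/x - 6/x^2 has a pole at x = 0.
It is a regular singular point because x P_1(x) = p(x) = 0 and x^2 P_2(x) = q(x) = 2x^2 - x - 6 are polynomials, hence analytic at x = 0.
p(0) = 0,  q(0) = -6.
Indicial equation: r(r-1) + p(0) r + q(0) = 0, i.e. r^2 + (p(0) - 1) r + q(0) = 0, i.e. r^2 - 1 r - 6 = 0.
Discriminant: (-1)^2 - 4(-6) = 25, so r = (1 ± 5)/2.
Solving: r_1 = 3, r_2 = -2.

indicial: r^2 - 1 r - 6 = 0; roots r_1 = 3, r_2 = -2


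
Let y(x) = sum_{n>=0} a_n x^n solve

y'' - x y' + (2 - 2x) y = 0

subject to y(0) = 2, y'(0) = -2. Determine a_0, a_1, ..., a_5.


Ansatz: y(x) = sum_{n>=0} a_n x^n, so y'(x) = sum_{n>=1} n a_n x^(n-1) and y''(x) = sum_{n>=2} n(n-1) a_n x^(n-2).
Substitute into P(x) y'' + Q(x) y' + R(x) y = 0 with P(x) = 1, Q(x) = -x, R(x) = 2 - 2x, and match powers of x.
Initial conditions: a_0 = 2, a_1 = -2.
Setting the coefficient of each power of x to zero and solving order by order (substituting the coefficients already found):
  x^0: 2 a_2 + 2 a_0 = 0  ->  2 a_2 = -2 a_0 = -4  ->  a_2 = -2
  x^1: 6 a_3 + a_1 - 2 a_0 = 0  ->  6 a_3 = -a_1 + 2 a_0 = 6  ->  a_3 = 1
  x^2: 12 a_4 - 2 a_1 = 0  ->  12 a_4 = 2 a_1 = -4  ->  a_4 = -1/3
  x^3: 20 a_5 - a_3 - 2 a_2 = 0  ->  20 a_5 = a_3 + 2 a_2 = -3  ->  a_5 = -3/20
Truncated series: y(x) = 2 - 2 x - 2 x^2 + x^3 - (1/3) x^4 - (3/20) x^5 + O(x^6).

a_0 = 2; a_1 = -2; a_2 = -2; a_3 = 1; a_4 = -1/3; a_5 = -3/20


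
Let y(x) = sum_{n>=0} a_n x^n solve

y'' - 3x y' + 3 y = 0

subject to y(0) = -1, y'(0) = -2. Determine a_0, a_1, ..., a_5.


Ansatz: y(x) = sum_{n>=0} a_n x^n, so y'(x) = sum_{n>=1} n a_n x^(n-1) and y''(x) = sum_{n>=2} n(n-1) a_n x^(n-2).
Substitute into P(x) y'' + Q(x) y' + R(x) y = 0 with P(x) = 1, Q(x) = -3x, R(x) = 3, and match powers of x.
Initial conditions: a_0 = -1, a_1 = -2.
Setting the coefficient of each power of x to zero and solving order by order (substituting the coefficients already found):
  x^0: 2 a_2 + 3 a_0 = 0  ->  2 a_2 = -3 a_0 = 3  ->  a_2 = 3/2
  x^1: 6 a_3 = 0  ->  a_3 = 0
  x^2: 12 a_4 - 3 a_2 = 0  ->  12 a_4 = 3 a_2 = 9/2  ->  a_4 = 3/8
  x^3: 20 a_5 - 6 a_3 = 0  ->  20 a_5 = 6 a_3 = 0  ->  a_5 = 0
Truncated series: y(x) = -1 - 2 x + (3/2) x^2 + (3/8) x^4 + O(x^6).

a_0 = -1; a_1 = -2; a_2 = 3/2; a_3 = 0; a_4 = 3/8; a_5 = 0


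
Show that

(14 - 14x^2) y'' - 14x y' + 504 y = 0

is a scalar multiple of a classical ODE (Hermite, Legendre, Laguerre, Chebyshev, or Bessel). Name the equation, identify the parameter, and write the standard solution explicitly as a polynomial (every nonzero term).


All three coefficients share the factor 14; dividing through by 14 gives  (1 - x^2) y'' - x y' + 36 y = 0.
This matches the Chebyshev equation (1 - x^2) y'' - x y' + n^2 y = 0 (note the -x y' term, not -2x y') with n^2 = 36, so n = 6; the polynomial solution is T_6(x).
With y = sum_k a_k x^k, matching x^k gives (k+2)(k+1) a_{k+2} = (k^2 - n^2) a_k = (k - 6)(k + 6) a_k. The right side vanishes at k = 6, so the series with the parity of 6 terminates at degree 6.
Standard normalization: leading coefficient of T_n is 2^(n-1), so a_6 = 2^5 = 32. Work downward with a_k = (k+1)(k+2) a_{k+2} / ((k - 6)(k + 6)):
  a_4 = (5)(6)(32) / ((4 - 6)(4 + 6)) = 960/(-20) = -48
  a_2 = (3)(4)(-48) / ((2 - 6)(2 + 6)) = -576/(-32) = 18
  a_0 = (1)(2)(18) / ((0 - 6)(0 + 6)) = 36/(-36) = -1
Hence T_6(x) = 32 x^6 - 48 x^4 + 18 x^2 - 1.

T_6(x); series = 32 x^6 - 48 x^4 + 18 x^2 - 1


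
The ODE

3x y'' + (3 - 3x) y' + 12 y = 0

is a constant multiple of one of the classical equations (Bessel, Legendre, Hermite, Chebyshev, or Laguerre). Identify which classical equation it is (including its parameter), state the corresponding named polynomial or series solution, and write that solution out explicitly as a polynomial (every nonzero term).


All three coefficients share the factor 3; dividing through by 3 gives  x y'' + (1 - x) y' + 4 y = 0.
This matches the Laguerre equation x y'' + (1 - x) y' + n y = 0 with n = 4; the polynomial solution is L_4(x).
With y = sum_k a_k x^k, matching x^k gives (k+1)k a_{k+1} + (k+1) a_{k+1} - k a_k + n a_k = 0, i.e. (k+1)^2 a_{k+1} = (k - n) a_k = (k - 4) a_k. The right side vanishes at k = 4, so the series terminates at degree 4.
Standard normalization L_n(0) = 1 gives a_0 = 1. Work upward with a_{k+1} = (k - 4) a_k / (k+1)^2:
  a_1 = (0 - 4)(1) / 1^2 = -4/1 = -4
  a_2 = (1 - 4)(-4) / 2^2 = 12/4 = 3
  a_3 = (2 - 4)(3) / 3^2 = -6/9 = -2/3
  a_4 = (3 - 4)(-2/3) / 4^2 = (2/3)/16 = 1/24
Hence L_4(x) = x^4/24 - 2 x^3/3 + 3 x^2 - 4 x + 1.

L_4(x); series = x^4/24 - 2 x^3/3 + 3 x^2 - 4 x + 1
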